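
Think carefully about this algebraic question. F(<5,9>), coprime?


gcd(5,9)=1 => F=ab-a-b=5*9-5-9=45-14=31


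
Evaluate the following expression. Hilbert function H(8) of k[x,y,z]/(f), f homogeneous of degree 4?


C(10,2)-C(6,2)=45-15=30


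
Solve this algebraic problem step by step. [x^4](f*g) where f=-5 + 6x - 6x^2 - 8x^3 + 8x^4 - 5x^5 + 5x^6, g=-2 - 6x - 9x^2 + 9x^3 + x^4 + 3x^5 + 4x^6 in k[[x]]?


[x^4] = sum a_i*b_j, i+j=4
  -5*1=-5
  6*9=54
  -6*-9=54
  -8*-6=48
  8*-2=-16
Sum=135


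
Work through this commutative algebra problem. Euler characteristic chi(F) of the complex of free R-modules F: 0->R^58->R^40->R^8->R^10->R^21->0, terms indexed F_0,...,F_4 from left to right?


chi = sum (-1)^i * rank:
(-1)^0*58=58
(-1)^1*40=-40
(-1)^2*8=8
(-1)^3*10=-10
(-1)^4*21=21
chi=37


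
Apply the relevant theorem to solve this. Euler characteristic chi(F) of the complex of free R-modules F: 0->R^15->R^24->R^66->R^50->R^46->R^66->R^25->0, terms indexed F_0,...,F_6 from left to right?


chi = sum (-1)^i * rank:
(-1)^0*15=15
(-1)^1*24=-24
(-1)^2*66=66
(-1)^3*50=-50
(-1)^4*46=46
(-1)^5*66=-66
(-1)^6*25=25
chi=12


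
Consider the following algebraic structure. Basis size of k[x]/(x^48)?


Basis: 1,x,...,x^47
dim=48


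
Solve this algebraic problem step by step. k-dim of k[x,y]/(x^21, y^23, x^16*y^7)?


k[x,y]/I, I = (x^21, y^23, x^16*y^7)
Rect: 21x23=483. Corner: (21-16)x(23-7)=80.
dim = 483-80 = 403


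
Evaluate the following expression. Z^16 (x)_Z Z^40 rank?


rank(M(x)N) = rank(M)*rank(N)
16*40 = 640


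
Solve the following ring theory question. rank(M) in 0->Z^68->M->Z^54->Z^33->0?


Alt sum=0:
(-1)^0*68 + (-1)^1*? + (-1)^2*54 + (-1)^3*33=0
rank(M)=89


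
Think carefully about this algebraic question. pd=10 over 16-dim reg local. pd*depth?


pd+depth=16
depth=16-10=6
pd*depth=10*6=60


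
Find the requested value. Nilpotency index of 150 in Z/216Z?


150^k mod 216:
k=1: 150
k=2: 36
k=3: 0
First zero at k = 3


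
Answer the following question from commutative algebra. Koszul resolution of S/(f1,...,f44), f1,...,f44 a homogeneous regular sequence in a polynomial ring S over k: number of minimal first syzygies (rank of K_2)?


Regular sequence => Koszul complex is the minimal free resolution.
Syz_1 minimally generated by Koszul relations f_i*e_j - f_j*e_i (i<j): mu(Syz_1) = beta_2 = C(m,2) = m(m-1)/2
m=44
44*43/2 = 946


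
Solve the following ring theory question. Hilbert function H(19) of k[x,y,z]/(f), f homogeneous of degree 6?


C(21,2)-C(15,2)=210-105=105


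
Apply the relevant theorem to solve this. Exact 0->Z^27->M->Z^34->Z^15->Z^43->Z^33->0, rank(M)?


Alt sum=0:
(-1)^0*27 + (-1)^1*? + (-1)^2*34 + (-1)^3*15 + (-1)^4*43 + (-1)^5*33=0
rank(M)=56


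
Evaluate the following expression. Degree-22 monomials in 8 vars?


C(d+n-1,n-1)=C(29,7)=1560780


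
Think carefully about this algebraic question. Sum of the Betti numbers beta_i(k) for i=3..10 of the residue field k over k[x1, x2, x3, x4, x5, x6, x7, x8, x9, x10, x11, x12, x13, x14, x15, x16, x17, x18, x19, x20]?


Koszul resolution: beta_i(k)=C(n,i), n=20
C(20,3)=1140, C(20,4)=4845, C(20,5)=15504, C(20,6)=38760, C(20,7)=77520, C(20,8)=125970, C(20,9)=167960, C(20,10)=184756
Sum=616455


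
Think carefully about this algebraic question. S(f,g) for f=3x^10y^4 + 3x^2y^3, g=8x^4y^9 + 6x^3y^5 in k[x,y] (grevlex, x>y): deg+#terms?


LT(f)=3x^10y^4, LT(g)=8x^4y^9
lcm(LM)=x^10y^9
S(f,g) (scaled by 24 to clear denominators) = 8y^5*f - 3x^6*g = -18x^9y^5 + 24x^2y^8
2 terms, deg 14.
14+2=16


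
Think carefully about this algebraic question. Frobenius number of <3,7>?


gcd(3,7)=1 => F=ab-a-b=3*7-3-7=21-10=11


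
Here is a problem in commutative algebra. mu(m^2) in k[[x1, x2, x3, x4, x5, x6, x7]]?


C(n+d-1,d)=C(8,2)=28


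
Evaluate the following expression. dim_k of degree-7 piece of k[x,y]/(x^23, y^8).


k[x,y], I = (x^23, y^8), d = 7
Need i < 23 and d-i < 8.
Range: 0 <= i <= 7.
H(7) = 8


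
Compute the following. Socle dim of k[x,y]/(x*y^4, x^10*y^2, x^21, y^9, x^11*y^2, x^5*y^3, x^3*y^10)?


Socle = ann(m) = span of standard monomials u with x*u, y*u in I (staircase corners).
Redundant generators: x^3*y^10, x^11*y^2
Minimal generators: x^21, x^10*y^2, x^5*y^3, x*y^4, y^9
Corners: y^8, x^4y^3, x^9y^2, x^20y
Socle dim=4


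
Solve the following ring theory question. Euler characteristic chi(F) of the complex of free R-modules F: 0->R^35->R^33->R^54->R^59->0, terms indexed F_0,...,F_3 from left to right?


chi = sum (-1)^i * rank:
(-1)^0*35=35
(-1)^1*33=-33
(-1)^2*54=54
(-1)^3*59=-59
chi=-3


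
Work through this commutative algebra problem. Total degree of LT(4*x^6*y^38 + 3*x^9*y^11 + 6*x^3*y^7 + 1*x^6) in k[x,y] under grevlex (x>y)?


LT: 4*x^6*y^38
deg_x=6, deg_y=38
Total=6+38=44


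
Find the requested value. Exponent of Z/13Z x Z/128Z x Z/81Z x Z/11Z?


Exponent = lcm of the cyclic orders; pairwise coprime => product.
13^1*2^7*3^4*11^1=13*128*81*11=1482624


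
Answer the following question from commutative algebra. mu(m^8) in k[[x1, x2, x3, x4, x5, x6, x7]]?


C(n+d-1,d)=C(14,8)=3003


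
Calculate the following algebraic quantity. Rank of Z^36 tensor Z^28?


rank(M(x)N) = rank(M)*rank(N)
36*28 = 1008


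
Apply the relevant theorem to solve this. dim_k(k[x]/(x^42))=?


Basis: 1,x,...,x^41
dim=42


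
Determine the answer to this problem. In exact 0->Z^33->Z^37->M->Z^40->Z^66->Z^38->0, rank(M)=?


Alt sum=0:
(-1)^0*33 + (-1)^1*37 + (-1)^2*? + (-1)^3*40 + (-1)^4*66 + (-1)^5*38=0
rank(M)=16


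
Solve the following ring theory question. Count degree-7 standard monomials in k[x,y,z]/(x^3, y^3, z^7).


Need i<3, j<3, k<7 with i+j+k=7.
For each i, j ranges over max(0,7-i-6)..min(2,7-i):
  i=0: j in [1,2] -> 2
  i=1: j in [0,2] -> 3
  i=2: j in [0,2] -> 3
H(7) = 2+3+3 = 8


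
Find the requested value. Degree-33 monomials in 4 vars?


C(d+n-1,n-1)=C(36,3)=7140


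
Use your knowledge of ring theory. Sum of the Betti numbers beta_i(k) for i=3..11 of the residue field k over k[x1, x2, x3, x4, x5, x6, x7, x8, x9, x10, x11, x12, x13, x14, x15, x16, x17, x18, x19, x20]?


Koszul resolution: beta_i(k)=C(n,i), n=20
C(20,3)=1140, C(20,4)=4845, C(20,5)=15504, C(20,6)=38760, C(20,7)=77520, C(20,8)=125970, C(20,9)=167960, C(20,10)=184756, C(20,11)=167960
Sum=784415


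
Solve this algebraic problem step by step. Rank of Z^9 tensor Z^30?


rank(M(x)N) = rank(M)*rank(N)
9*30 = 270


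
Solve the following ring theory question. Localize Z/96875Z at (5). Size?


5-primary part: 96875=5^5*31
Size=5^5=3125


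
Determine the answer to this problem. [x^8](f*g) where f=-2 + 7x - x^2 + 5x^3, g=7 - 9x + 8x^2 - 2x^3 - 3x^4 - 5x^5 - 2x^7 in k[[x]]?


[x^8] = sum a_i*b_j, i+j=8
  7*-2=-14
  5*-5=-25
Sum=-39


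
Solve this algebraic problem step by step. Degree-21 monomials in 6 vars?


C(d+n-1,n-1)=C(26,5)=65780


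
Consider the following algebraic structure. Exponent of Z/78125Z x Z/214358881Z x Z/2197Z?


Exponent = lcm of the cyclic orders; pairwise coprime => product.
5^7*11^8*13^3=78125*214358881*2197=36792692309140625


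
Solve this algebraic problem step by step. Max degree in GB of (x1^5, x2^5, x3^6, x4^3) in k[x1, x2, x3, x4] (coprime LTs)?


Pure powers, coprime LTs => already GB.
Degrees: 5, 5, 6, 3
Max=6


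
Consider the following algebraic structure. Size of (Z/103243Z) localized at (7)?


7-primary part: 103243=7^4*43
Size=7^4=2401


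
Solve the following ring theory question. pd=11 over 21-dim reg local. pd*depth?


pd+depth=21
depth=21-11=10
pd*depth=11*10=110


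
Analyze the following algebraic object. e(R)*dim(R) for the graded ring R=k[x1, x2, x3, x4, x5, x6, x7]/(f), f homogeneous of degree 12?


e(R)=deg(f)=12, dim(R)=7-1=6
e*dim=12*6=72


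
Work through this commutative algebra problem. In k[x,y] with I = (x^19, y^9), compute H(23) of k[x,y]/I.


k[x,y], I = (x^19, y^9), d = 23
Need i < 19 and d-i < 9.
Range: 15 <= i <= 18.
H(23) = 4


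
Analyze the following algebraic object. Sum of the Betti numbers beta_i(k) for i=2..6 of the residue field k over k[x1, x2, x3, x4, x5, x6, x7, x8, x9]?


Koszul resolution: beta_i(k)=C(n,i), n=9
C(9,2)=36, C(9,3)=84, C(9,4)=126, C(9,5)=126, C(9,6)=84
Sum=456


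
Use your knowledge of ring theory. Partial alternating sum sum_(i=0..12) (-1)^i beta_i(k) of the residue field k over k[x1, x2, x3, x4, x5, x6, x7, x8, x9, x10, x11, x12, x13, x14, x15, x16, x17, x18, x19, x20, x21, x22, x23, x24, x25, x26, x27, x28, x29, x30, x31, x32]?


Koszul resolution: beta_i(k)=C(n,i), n=32
sum_(i=0..p) (-1)^i C(n,i) = (-1)^p C(n-1,p)
(-1)^12*C(31,12) = (-1)^12*141120525 = 141120525


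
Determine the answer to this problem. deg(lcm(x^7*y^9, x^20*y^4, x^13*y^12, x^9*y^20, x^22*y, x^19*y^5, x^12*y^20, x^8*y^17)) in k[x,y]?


lcm = componentwise max:
x: max(7,20,13,9,22,19,12,8)=22
y: max(9,4,12,20,1,5,20,17)=20
Total=22+20=42


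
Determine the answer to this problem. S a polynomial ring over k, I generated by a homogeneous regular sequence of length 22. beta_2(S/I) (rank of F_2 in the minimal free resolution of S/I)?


Regular sequence => Koszul complex is the minimal free resolution.
Syz_1 minimally generated by Koszul relations f_i*e_j - f_j*e_i (i<j): mu(Syz_1) = beta_2 = C(m,2) = m(m-1)/2
m=22
22*21/2 = 231


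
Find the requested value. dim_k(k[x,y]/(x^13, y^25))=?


Basis: x^i*y^j, i<13, j<25
13*25=325


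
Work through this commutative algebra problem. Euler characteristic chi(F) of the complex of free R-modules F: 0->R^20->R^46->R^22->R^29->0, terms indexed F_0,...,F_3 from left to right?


chi = sum (-1)^i * rank:
(-1)^0*20=20
(-1)^1*46=-46
(-1)^2*22=22
(-1)^3*29=-29
chi=-33


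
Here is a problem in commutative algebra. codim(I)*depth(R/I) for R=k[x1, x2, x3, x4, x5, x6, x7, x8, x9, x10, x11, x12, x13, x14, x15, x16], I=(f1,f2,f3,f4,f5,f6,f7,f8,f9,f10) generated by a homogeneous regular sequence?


codim=10, depth=dim(R/I)=16-10=6
Product=10*6=60


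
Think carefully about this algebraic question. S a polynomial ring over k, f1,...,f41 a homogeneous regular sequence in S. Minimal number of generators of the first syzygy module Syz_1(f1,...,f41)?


Regular sequence => Koszul complex is the minimal free resolution.
Syz_1 minimally generated by Koszul relations f_i*e_j - f_j*e_i (i<j): mu(Syz_1) = beta_2 = C(m,2) = m(m-1)/2
m=41
41*40/2 = 820


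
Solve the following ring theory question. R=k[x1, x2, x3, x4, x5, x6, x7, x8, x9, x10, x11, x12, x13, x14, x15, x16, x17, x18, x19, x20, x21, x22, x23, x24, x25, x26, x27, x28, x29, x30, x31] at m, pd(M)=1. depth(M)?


pd+depth=depth(R)=31
depth=31-1=30


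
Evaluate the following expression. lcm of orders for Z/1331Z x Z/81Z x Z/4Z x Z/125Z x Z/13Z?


Exponent = lcm of the cyclic orders; pairwise coprime => product.
11^3*3^4*2^2*5^3*13^1=1331*81*4*125*13=700771500


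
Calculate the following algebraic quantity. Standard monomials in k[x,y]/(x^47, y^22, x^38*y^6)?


k[x,y]/I, I = (x^47, y^22, x^38*y^6)
Rect: 47x22=1034. Corner: (47-38)x(22-6)=144.
dim = 1034-144 = 890


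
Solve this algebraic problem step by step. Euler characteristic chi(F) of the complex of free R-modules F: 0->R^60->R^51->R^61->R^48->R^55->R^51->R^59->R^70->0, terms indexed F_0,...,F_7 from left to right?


chi = sum (-1)^i * rank:
(-1)^0*60=60
(-1)^1*51=-51
(-1)^2*61=61
(-1)^3*48=-48
(-1)^4*55=55
(-1)^5*51=-51
(-1)^6*59=59
(-1)^7*70=-70
chi=15


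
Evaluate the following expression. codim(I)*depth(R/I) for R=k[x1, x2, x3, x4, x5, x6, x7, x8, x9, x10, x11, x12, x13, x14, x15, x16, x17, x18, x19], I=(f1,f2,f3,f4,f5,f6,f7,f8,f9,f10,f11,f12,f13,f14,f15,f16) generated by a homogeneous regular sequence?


codim=16, depth=dim(R/I)=19-16=3
Product=16*3=48


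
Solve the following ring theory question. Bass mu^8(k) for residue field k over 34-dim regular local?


C(n,i)=C(34,8)=18156204


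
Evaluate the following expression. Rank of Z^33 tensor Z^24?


rank(M(x)N) = rank(M)*rank(N)
33*24 = 792


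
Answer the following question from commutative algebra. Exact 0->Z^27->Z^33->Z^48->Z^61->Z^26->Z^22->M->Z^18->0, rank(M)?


Alt sum=0:
(-1)^0*27 + (-1)^1*33 + (-1)^2*48 + (-1)^3*61 + (-1)^4*26 + (-1)^5*22 + (-1)^6*? + (-1)^7*18=0
rank(M)=33


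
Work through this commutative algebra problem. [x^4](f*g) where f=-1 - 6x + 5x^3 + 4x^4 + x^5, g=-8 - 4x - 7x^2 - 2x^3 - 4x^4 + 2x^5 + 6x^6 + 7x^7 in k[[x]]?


[x^4] = sum a_i*b_j, i+j=4
  -1*-4=4
  -6*-2=12
  5*-4=-20
  4*-8=-32
Sum=-36


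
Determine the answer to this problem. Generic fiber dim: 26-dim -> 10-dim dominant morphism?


dim(fiber)=dim(X)-dim(Y)=26-10=16


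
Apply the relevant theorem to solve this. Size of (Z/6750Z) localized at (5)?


5-primary part: 6750=5^3*54
Size=5^3=125


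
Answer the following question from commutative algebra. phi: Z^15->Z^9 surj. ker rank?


rank(ker) = 15-9 = 6


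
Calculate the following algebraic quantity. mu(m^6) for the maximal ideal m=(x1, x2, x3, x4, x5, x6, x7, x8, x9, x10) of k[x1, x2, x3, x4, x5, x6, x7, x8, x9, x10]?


Graded Nakayama: mu(m^d) = dim_k (m^d/m^(d+1)) = #degree-6 monomials in 10 vars
C(n+d-1,d)=C(15,6)=5005


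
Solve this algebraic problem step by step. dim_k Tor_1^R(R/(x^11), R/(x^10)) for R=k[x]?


Tor_1(R/I,R/J)=(I cap J)/IJ=(x^11)/(x^21)
dim=21-11=min(11,10)=10


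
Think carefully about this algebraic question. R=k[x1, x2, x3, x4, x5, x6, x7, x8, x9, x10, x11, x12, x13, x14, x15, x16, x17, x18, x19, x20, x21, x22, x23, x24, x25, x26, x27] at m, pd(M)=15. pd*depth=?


pd+depth=27
depth=27-15=12
pd*depth=15*12=180


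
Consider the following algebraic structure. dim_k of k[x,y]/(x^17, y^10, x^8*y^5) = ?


k[x,y]/I, I = (x^17, y^10, x^8*y^5)
Rect: 17x10=170. Corner: (17-8)x(10-5)=45.
dim = 170-45 = 125


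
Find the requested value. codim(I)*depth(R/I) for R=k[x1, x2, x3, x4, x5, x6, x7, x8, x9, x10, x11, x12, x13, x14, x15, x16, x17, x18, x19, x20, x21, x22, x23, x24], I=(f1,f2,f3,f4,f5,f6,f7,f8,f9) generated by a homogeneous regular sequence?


codim=9, depth=dim(R/I)=24-9=15
Product=9*15=135


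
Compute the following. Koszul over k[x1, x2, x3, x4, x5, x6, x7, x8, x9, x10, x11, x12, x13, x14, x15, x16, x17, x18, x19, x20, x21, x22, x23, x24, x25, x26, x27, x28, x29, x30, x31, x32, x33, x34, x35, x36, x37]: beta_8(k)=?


C(n,i)=C(37,8)=38608020


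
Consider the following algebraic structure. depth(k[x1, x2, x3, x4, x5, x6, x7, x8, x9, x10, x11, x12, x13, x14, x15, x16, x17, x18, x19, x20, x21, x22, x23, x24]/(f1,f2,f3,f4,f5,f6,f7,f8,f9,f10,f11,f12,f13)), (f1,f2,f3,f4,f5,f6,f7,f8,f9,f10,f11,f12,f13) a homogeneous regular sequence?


depth(R)=24
depth(R/I)=24-13=11


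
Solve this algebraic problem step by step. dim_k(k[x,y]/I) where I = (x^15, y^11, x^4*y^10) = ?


k[x,y]/I, I = (x^15, y^11, x^4*y^10)
Rect: 15x11=165. Corner: (15-4)x(11-10)=11.
dim = 165-11 = 154


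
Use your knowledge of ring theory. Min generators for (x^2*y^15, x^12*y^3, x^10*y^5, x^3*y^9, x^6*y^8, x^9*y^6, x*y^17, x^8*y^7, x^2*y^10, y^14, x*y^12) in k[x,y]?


Remove redundant (divisible by others).
x*y^17 redundant.
x^2*y^15 redundant.
Min: x^12*y^3, x^10*y^5, x^9*y^6, x^8*y^7, x^6*y^8, x^3*y^9, x^2*y^10, x*y^12, y^14
Count=9


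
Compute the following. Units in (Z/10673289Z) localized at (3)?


Local ring = Z/729Z.
phi(729) = 3^5*(3-1) = 486


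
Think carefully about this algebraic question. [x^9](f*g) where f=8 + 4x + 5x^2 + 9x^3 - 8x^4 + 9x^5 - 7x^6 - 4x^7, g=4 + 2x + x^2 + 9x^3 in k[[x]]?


[x^9] = sum a_i*b_j, i+j=9
  -7*9=-63
  -4*1=-4
Sum=-67


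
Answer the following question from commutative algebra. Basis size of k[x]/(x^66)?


Basis: 1,x,...,x^65
dim=66


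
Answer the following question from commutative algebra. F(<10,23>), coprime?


gcd(10,23)=1 => F=ab-a-b=10*23-10-23=230-33=197


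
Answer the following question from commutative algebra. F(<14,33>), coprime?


gcd(14,33)=1 => F=ab-a-b=14*33-14-33=462-47=415


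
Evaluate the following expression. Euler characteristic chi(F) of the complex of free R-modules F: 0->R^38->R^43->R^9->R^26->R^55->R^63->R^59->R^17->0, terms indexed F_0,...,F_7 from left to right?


chi = sum (-1)^i * rank:
(-1)^0*38=38
(-1)^1*43=-43
(-1)^2*9=9
(-1)^3*26=-26
(-1)^4*55=55
(-1)^5*63=-63
(-1)^6*59=59
(-1)^7*17=-17
chi=12


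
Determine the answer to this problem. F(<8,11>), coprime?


gcd(8,11)=1 => F=ab-a-b=8*11-8-11=88-19=69


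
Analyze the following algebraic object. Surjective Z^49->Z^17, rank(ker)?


rank(ker) = 49-17 = 32


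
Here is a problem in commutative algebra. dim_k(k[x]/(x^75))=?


Basis: 1,x,...,x^74
dim=75


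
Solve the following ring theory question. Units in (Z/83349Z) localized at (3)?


Local ring = Z/243Z.
phi(243) = 3^4*(3-1) = 162


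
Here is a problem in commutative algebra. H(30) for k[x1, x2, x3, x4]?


C(d+n-1,n-1)=C(33,3)=5456


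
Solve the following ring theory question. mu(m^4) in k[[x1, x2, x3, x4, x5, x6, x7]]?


C(n+d-1,d)=C(10,4)=210


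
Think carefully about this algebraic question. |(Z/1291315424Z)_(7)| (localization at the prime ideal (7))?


7-primary part: 1291315424=7^9*32
Size=7^9=40353607


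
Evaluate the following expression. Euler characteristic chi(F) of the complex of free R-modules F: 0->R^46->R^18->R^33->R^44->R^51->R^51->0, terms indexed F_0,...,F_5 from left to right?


chi = sum (-1)^i * rank:
(-1)^0*46=46
(-1)^1*18=-18
(-1)^2*33=33
(-1)^3*44=-44
(-1)^4*51=51
(-1)^5*51=-51
chi=17


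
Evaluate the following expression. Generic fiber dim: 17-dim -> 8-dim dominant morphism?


dim(fiber)=dim(X)-dim(Y)=17-8=9


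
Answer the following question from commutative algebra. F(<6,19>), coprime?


gcd(6,19)=1 => F=ab-a-b=6*19-6-19=114-25=89


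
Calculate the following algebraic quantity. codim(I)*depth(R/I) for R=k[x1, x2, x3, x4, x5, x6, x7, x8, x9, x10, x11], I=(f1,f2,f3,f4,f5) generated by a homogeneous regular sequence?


codim=5, depth=dim(R/I)=11-5=6
Product=5*6=30


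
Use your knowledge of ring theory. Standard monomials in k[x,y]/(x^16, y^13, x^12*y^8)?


k[x,y]/I, I = (x^16, y^13, x^12*y^8)
Rect: 16x13=208. Corner: (16-12)x(13-8)=20.
dim = 208-20 = 188


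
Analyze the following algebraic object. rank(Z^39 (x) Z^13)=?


rank(M(x)N) = rank(M)*rank(N)
39*13 = 507


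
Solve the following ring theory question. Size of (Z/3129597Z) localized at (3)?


3-primary part: 3129597=3^10*53
Size=3^10=59049


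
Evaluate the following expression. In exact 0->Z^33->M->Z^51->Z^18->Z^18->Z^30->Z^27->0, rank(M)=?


Alt sum=0:
(-1)^0*33 + (-1)^1*? + (-1)^2*51 + (-1)^3*18 + (-1)^4*18 + (-1)^5*30 + (-1)^6*27=0
rank(M)=81


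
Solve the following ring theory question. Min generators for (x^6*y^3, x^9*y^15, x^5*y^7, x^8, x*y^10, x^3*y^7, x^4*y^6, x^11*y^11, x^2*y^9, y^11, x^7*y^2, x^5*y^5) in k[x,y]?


Remove redundant (divisible by others).
x^11*y^11 redundant.
x^9*y^15 redundant.
x^5*y^7 redundant.
Min: x^8, x^7*y^2, x^6*y^3, x^5*y^5, x^4*y^6, x^3*y^7, x^2*y^9, x*y^10, y^11
Count=9


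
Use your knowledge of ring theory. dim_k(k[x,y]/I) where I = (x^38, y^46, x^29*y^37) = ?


k[x,y]/I, I = (x^38, y^46, x^29*y^37)
Rect: 38x46=1748. Corner: (38-29)x(46-37)=81.
dim = 1748-81 = 1667


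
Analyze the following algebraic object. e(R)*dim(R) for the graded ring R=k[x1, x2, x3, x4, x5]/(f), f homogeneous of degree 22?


e(R)=deg(f)=22, dim(R)=5-1=4
e*dim=22*4=88


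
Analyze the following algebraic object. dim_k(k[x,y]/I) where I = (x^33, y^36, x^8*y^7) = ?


k[x,y]/I, I = (x^33, y^36, x^8*y^7)
Rect: 33x36=1188. Corner: (33-8)x(36-7)=725.
dim = 1188-725 = 463


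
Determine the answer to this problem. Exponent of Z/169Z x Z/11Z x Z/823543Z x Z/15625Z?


Exponent = lcm of the cyclic orders; pairwise coprime => product.
13^2*11^1*7^7*5^6=169*11*823543*15625=23921350578125


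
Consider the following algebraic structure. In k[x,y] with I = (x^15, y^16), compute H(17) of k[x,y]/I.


k[x,y], I = (x^15, y^16), d = 17
Need i < 15 and d-i < 16.
Range: 2 <= i <= 14.
H(17) = 13


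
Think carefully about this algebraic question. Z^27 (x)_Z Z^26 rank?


rank(M(x)N) = rank(M)*rank(N)
27*26 = 702


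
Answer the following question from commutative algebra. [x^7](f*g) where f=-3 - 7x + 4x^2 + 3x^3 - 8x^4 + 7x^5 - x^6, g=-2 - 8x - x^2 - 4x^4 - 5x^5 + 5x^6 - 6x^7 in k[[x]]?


[x^7] = sum a_i*b_j, i+j=7
  -3*-6=18
  -7*5=-35
  4*-5=-20
  3*-4=-12
  7*-1=-7
  -1*-8=8
Sum=-48


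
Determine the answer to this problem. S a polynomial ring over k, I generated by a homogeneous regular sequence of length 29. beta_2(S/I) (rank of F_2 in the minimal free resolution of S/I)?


Regular sequence => Koszul complex is the minimal free resolution.
Syz_1 minimally generated by Koszul relations f_i*e_j - f_j*e_i (i<j): mu(Syz_1) = beta_2 = C(m,2) = m(m-1)/2
m=29
29*28/2 = 406


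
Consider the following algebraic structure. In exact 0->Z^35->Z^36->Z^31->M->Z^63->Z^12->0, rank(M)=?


Alt sum=0:
(-1)^0*35 + (-1)^1*36 + (-1)^2*31 + (-1)^3*? + (-1)^4*63 + (-1)^5*12=0
rank(M)=81


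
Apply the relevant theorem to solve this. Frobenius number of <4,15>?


gcd(4,15)=1 => F=ab-a-b=4*15-4-15=60-19=41


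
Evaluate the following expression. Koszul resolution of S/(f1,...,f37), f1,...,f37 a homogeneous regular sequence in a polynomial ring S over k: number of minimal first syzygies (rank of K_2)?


Regular sequence => Koszul complex is the minimal free resolution.
Syz_1 minimally generated by Koszul relations f_i*e_j - f_j*e_i (i<j): mu(Syz_1) = beta_2 = C(m,2) = m(m-1)/2
m=37
37*36/2 = 666


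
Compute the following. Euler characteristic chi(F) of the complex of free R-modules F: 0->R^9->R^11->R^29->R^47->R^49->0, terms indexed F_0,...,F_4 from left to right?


chi = sum (-1)^i * rank:
(-1)^0*9=9
(-1)^1*11=-11
(-1)^2*29=29
(-1)^3*47=-47
(-1)^4*49=49
chi=29


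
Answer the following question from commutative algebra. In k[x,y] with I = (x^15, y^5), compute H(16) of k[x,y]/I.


k[x,y], I = (x^15, y^5), d = 16
Need i < 15 and d-i < 5.
Range: 12 <= i <= 14.
H(16) = 3


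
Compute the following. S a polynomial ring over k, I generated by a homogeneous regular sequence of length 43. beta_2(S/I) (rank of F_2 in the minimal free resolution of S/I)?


Regular sequence => Koszul complex is the minimal free resolution.
Syz_1 minimally generated by Koszul relations f_i*e_j - f_j*e_i (i<j): mu(Syz_1) = beta_2 = C(m,2) = m(m-1)/2
m=43
43*42/2 = 903


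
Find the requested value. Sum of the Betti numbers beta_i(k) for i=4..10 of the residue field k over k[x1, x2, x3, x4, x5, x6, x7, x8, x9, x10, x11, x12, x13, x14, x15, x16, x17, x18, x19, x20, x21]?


Koszul resolution: beta_i(k)=C(n,i), n=21
C(21,4)=5985, C(21,5)=20349, C(21,6)=54264, C(21,7)=116280, C(21,8)=203490, C(21,9)=293930, C(21,10)=352716
Sum=1047014


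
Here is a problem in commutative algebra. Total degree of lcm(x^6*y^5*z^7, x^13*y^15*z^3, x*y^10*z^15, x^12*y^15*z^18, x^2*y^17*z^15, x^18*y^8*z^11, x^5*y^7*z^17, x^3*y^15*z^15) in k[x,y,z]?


lcm = componentwise max:
x: max(6,13,1,12,2,18,5,3)=18
y: max(5,15,10,15,17,8,7,15)=17
z: max(7,3,15,18,15,11,17,15)=18
Total=18+17+18=53


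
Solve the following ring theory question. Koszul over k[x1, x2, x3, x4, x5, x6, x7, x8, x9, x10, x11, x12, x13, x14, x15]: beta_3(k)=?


C(n,i)=C(15,3)=455


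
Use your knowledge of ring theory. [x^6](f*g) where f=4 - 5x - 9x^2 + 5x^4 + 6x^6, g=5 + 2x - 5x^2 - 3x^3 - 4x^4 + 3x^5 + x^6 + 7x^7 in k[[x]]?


[x^6] = sum a_i*b_j, i+j=6
  4*1=4
  -5*3=-15
  -9*-4=36
  5*-5=-25
  6*5=30
Sum=30


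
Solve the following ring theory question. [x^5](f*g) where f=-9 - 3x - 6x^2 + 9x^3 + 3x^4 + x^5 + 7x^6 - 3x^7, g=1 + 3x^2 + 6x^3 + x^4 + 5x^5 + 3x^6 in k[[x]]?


[x^5] = sum a_i*b_j, i+j=5
  -9*5=-45
  -3*1=-3
  -6*6=-36
  9*3=27
  1*1=1
Sum=-56


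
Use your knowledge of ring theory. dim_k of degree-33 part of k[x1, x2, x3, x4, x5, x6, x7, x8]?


C(d+n-1,n-1)=C(40,7)=18643560


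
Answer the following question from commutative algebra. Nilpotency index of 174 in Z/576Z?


174^k mod 576:
k=1: 174
k=2: 324
k=3: 504
k=4: 144
k=5: 288
k=6: 0
First zero at k = 6


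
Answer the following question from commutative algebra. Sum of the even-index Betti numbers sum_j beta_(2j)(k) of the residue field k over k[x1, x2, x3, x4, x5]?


Koszul resolution: beta_i(k)=C(n,i), n=5
sum_even C(5,i) = 2^(n-1) = 2^4 = 16


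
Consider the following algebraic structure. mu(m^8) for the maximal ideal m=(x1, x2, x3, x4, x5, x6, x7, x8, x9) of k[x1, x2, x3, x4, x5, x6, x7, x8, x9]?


Graded Nakayama: mu(m^d) = dim_k (m^d/m^(d+1)) = #degree-8 monomials in 9 vars
C(n+d-1,d)=C(16,8)=12870


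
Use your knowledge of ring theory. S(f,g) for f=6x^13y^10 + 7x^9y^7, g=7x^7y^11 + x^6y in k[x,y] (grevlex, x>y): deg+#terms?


LT(f)=6x^13y^10, LT(g)=7x^7y^11
lcm(LM)=x^13y^11
S(f,g) (scaled by 42 to clear denominators) = 7y*f - 6x^6*g = 49x^9y^8 - 6x^12y
2 terms, deg 17.
17+2=19


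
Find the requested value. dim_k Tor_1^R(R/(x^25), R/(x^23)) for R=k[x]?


Tor_1(R/I,R/J)=(I cap J)/IJ=(x^25)/(x^48)
dim=48-25=min(25,23)=23


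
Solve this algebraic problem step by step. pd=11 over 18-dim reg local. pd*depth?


pd+depth=18
depth=18-11=7
pd*depth=11*7=77


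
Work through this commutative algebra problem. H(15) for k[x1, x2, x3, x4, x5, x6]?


C(d+n-1,n-1)=C(20,5)=15504


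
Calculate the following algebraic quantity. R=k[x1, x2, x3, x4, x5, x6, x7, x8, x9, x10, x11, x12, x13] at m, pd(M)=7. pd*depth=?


pd+depth=13
depth=13-7=6
pd*depth=7*6=42


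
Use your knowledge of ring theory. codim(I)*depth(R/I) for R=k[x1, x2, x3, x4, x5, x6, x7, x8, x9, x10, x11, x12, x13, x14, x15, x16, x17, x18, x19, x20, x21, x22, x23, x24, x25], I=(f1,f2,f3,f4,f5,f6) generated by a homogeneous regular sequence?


codim=6, depth=dim(R/I)=25-6=19
Product=6*19=114


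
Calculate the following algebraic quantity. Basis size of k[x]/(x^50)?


Basis: 1,x,...,x^49
dim=50


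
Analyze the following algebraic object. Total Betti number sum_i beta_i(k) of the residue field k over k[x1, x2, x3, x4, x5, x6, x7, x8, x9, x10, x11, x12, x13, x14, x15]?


Koszul resolution: beta_i(k)=C(n,i), n=15
sum_i C(15,i) = 2^15 = 32768


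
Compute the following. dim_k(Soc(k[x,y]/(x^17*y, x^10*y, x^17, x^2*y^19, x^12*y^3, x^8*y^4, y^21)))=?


Socle = ann(m) = span of standard monomials u with x*u, y*u in I (staircase corners).
Redundant generators: x^17*y, x^12*y^3
Minimal generators: x^17, x^10*y, x^8*y^4, x^2*y^19, y^21
Corners: xy^20, x^7y^18, x^9y^3, x^16
Socle dim=4


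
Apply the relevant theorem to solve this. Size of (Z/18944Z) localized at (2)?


2-primary part: 18944=2^9*37
Size=2^9=512


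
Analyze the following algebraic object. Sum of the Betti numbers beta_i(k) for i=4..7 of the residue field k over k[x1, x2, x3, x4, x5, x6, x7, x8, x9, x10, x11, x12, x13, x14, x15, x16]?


Koszul resolution: beta_i(k)=C(n,i), n=16
C(16,4)=1820, C(16,5)=4368, C(16,6)=8008, C(16,7)=11440
Sum=25636


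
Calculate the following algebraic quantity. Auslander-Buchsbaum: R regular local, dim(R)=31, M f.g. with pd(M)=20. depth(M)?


pd+depth=depth(R)=31
depth=31-20=11


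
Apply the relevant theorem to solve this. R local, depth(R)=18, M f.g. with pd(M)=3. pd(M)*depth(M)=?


pd+depth=18
depth=18-3=15
pd*depth=3*15=45


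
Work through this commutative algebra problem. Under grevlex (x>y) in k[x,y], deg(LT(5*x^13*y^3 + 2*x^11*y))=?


LT: 5*x^13*y^3
deg_x=13, deg_y=3
Total=13+3=16


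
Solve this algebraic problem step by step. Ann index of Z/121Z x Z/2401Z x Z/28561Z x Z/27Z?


Exponent = lcm of the cyclic orders; pairwise coprime => product.
11^2*7^4*13^4*3^3=121*2401*28561*27=224034397587


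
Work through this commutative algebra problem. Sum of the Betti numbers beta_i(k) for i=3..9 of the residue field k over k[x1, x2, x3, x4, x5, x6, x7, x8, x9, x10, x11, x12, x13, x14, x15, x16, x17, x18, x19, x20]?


Koszul resolution: beta_i(k)=C(n,i), n=20
C(20,3)=1140, C(20,4)=4845, C(20,5)=15504, C(20,6)=38760, C(20,7)=77520, C(20,8)=125970, C(20,9)=167960
Sum=431699


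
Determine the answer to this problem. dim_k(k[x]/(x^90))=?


Basis: 1,x,...,x^89
dim=90


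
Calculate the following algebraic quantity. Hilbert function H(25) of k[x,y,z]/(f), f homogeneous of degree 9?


C(27,2)-C(18,2)=351-153=198


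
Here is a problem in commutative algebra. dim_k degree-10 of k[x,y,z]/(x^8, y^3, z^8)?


Need i<8, j<3, k<8 with i+j+k=10.
For each i, j ranges over max(0,10-i-7)..min(2,10-i):
  i=0: j in [3,2] -> 0
  i=1: j in [2,2] -> 1
  i=2: j in [1,2] -> 2
  i=3: j in [0,2] -> 3
  i=4: j in [0,2] -> 3
  i=5: j in [0,2] -> 3
  i=6: j in [0,2] -> 3
  i=7: j in [0,2] -> 3
H(10) = 0+1+2+3+3+3+3+3 = 18


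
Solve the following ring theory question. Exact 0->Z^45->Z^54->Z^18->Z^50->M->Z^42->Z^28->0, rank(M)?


Alt sum=0:
(-1)^0*45 + (-1)^1*54 + (-1)^2*18 + (-1)^3*50 + (-1)^4*? + (-1)^5*42 + (-1)^6*28=0
rank(M)=55


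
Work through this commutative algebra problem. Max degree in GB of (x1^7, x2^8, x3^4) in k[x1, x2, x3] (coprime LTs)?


Pure powers, coprime LTs => already GB.
Degrees: 7, 8, 4
Max=8


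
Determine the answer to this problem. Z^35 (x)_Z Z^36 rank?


rank(M(x)N) = rank(M)*rank(N)
35*36 = 1260


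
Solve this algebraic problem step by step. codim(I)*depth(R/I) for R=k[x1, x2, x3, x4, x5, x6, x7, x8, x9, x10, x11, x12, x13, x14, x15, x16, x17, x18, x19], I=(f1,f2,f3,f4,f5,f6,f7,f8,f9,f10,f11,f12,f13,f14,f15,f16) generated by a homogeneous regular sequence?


codim=16, depth=dim(R/I)=19-16=3
Product=16*3=48


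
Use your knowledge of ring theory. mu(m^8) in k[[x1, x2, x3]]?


C(n+d-1,d)=C(10,8)=45


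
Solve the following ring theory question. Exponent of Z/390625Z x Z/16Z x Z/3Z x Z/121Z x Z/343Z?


Exponent = lcm of the cyclic orders; pairwise coprime => product.
5^8*2^4*3^1*11^2*7^3=390625*16*3*121*343=778181250000


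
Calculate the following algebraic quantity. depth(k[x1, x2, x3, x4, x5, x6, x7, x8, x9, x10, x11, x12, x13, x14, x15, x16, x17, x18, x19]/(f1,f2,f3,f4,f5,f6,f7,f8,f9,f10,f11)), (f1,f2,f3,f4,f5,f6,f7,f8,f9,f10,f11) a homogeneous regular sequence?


depth(R)=19
depth(R/I)=19-11=8


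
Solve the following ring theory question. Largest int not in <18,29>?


gcd(18,29)=1 => F=ab-a-b=18*29-18-29=522-47=475


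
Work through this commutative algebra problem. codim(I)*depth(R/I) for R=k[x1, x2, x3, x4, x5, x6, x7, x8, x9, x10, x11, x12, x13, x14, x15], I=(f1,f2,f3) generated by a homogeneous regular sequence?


codim=3, depth=dim(R/I)=15-3=12
Product=3*12=36


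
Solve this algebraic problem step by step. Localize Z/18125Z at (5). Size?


5-primary part: 18125=5^4*29
Size=5^4=625


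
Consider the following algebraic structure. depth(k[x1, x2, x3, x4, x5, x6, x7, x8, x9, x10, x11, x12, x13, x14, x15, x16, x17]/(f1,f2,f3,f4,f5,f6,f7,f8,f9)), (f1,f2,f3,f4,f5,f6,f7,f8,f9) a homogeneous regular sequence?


depth(R)=17
depth(R/I)=17-9=8


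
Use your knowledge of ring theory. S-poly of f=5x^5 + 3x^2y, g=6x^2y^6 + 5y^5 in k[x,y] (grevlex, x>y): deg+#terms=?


LT(f)=5x^5, LT(g)=6x^2y^6
lcm(LM)=x^5y^6
S(f,g) (scaled by 30 to clear denominators) = 6y^6*f - 5x^3*g = 18x^2y^7 - 25x^3y^5
2 terms, deg 9.
9+2=11


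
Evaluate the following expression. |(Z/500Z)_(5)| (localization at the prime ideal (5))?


5-primary part: 500=5^3*4
Size=5^3=125


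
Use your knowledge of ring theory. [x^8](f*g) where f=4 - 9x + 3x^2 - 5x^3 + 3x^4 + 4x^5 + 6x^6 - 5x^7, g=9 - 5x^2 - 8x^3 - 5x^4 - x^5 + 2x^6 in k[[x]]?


[x^8] = sum a_i*b_j, i+j=8
  3*2=6
  -5*-1=5
  3*-5=-15
  4*-8=-32
  6*-5=-30
Sum=-66


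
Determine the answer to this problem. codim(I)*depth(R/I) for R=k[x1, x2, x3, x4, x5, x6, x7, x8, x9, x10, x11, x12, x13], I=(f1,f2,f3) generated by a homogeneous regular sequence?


codim=3, depth=dim(R/I)=13-3=10
Product=3*10=30


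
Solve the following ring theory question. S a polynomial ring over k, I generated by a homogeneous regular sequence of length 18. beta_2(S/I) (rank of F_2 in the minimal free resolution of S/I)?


Regular sequence => Koszul complex is the minimal free resolution.
Syz_1 minimally generated by Koszul relations f_i*e_j - f_j*e_i (i<j): mu(Syz_1) = beta_2 = C(m,2) = m(m-1)/2
m=18
18*17/2 = 153


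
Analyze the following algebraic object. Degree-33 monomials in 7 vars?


C(d+n-1,n-1)=C(39,6)=3262623


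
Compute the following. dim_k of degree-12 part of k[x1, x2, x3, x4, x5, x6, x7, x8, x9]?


C(d+n-1,n-1)=C(20,8)=125970


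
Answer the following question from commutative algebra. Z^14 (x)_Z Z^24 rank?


rank(M(x)N) = rank(M)*rank(N)
14*24 = 336


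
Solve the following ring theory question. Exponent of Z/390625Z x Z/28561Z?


Exponent = lcm of the cyclic orders; pairwise coprime => product.
5^8*13^4=390625*28561=11156640625


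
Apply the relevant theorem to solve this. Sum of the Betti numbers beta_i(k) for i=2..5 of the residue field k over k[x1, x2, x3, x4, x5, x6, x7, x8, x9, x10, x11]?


Koszul resolution: beta_i(k)=C(n,i), n=11
C(11,2)=55, C(11,3)=165, C(11,4)=330, C(11,5)=462
Sum=1012


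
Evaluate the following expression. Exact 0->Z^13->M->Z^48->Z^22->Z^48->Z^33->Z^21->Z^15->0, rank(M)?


Alt sum=0:
(-1)^0*13 + (-1)^1*? + (-1)^2*48 + (-1)^3*22 + (-1)^4*48 + (-1)^5*33 + (-1)^6*21 + (-1)^7*15=0
rank(M)=60


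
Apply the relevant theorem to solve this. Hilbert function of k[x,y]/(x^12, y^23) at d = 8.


k[x,y], I = (x^12, y^23), d = 8
Need i < 12 and d-i < 23.
Range: 0 <= i <= 8.
H(8) = 9


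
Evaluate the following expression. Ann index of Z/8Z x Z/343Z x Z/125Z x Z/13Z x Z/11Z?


Exponent = lcm of the cyclic orders; pairwise coprime => product.
2^3*7^3*5^3*13^1*11^1=8*343*125*13*11=49049000


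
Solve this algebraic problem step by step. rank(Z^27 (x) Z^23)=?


rank(M(x)N) = rank(M)*rank(N)
27*23 = 621


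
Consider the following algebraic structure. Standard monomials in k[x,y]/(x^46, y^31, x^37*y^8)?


k[x,y]/I, I = (x^46, y^31, x^37*y^8)
Rect: 46x31=1426. Corner: (46-37)x(31-8)=207.
dim = 1426-207 = 1219


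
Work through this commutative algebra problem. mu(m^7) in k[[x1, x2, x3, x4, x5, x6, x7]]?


C(n+d-1,d)=C(13,7)=1716


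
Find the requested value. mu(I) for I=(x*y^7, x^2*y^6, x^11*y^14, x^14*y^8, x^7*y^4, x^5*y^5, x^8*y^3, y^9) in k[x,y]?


Remove redundant (divisible by others).
x^11*y^14 redundant.
x^14*y^8 redundant.
Min: x^8*y^3, x^7*y^4, x^5*y^5, x^2*y^6, x*y^7, y^9
Count=6


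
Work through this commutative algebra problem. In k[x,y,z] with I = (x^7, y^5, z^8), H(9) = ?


Need i<7, j<5, k<8 with i+j+k=9.
For each i, j ranges over max(0,9-i-7)..min(4,9-i):
  i=0: j in [2,4] -> 3
  i=1: j in [1,4] -> 4
  i=2: j in [0,4] -> 5
  i=3: j in [0,4] -> 5
  i=4: j in [0,4] -> 5
  i=5: j in [0,4] -> 5
  i=6: j in [0,3] -> 4
H(9) = 3+4+5+5+5+5+4 = 31


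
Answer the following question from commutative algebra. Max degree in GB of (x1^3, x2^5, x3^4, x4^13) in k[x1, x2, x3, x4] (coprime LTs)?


Pure powers, coprime LTs => already GB.
Degrees: 3, 5, 4, 13
Max=13


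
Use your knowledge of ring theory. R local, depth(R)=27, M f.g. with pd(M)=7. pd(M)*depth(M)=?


pd+depth=27
depth=27-7=20
pd*depth=7*20=140


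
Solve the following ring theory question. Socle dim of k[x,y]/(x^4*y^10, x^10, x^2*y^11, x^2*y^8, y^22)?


Socle = ann(m) = span of standard monomials u with x*u, y*u in I (staircase corners).
Redundant generators: x^2*y^11, x^4*y^10
Minimal generators: x^10, x^2*y^8, y^22
Corners: xy^21, x^9y^7
Socle dim=2


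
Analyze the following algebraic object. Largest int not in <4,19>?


gcd(4,19)=1 => F=ab-a-b=4*19-4-19=76-23=53


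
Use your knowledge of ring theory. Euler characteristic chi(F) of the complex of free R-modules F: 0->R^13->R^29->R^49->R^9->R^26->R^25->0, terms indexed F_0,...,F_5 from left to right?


chi = sum (-1)^i * rank:
(-1)^0*13=13
(-1)^1*29=-29
(-1)^2*49=49
(-1)^3*9=-9
(-1)^4*26=26
(-1)^5*25=-25
chi=25


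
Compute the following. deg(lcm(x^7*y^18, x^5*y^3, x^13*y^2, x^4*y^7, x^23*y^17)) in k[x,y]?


lcm = componentwise max:
x: max(7,5,13,4,23)=23
y: max(18,3,2,7,17)=18
Total=23+18=41


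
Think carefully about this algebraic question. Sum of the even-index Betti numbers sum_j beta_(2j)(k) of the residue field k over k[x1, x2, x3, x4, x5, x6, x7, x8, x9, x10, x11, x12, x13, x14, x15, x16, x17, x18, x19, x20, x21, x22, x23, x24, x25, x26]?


Koszul resolution: beta_i(k)=C(n,i), n=26
sum_even C(26,i) = 2^(n-1) = 2^25 = 33554432


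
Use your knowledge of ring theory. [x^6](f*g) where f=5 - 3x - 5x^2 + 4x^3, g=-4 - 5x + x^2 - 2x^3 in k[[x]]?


[x^6] = sum a_i*b_j, i+j=6
  4*-2=-8
Sum=-8


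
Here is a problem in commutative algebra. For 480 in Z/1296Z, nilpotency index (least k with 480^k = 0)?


480^k mod 1296:
k=1: 480
k=2: 1008
k=3: 432
k=4: 0
First zero at k = 4


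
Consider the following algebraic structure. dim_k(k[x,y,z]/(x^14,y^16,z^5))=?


Basis: x^iy^jz^k, i<14,j<16,k<5
14*16*5=1120


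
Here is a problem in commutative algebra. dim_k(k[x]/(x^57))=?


Basis: 1,x,...,x^56
dim=57


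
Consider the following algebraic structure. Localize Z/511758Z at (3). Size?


3-primary part: 511758=3^9*26
Size=3^9=19683


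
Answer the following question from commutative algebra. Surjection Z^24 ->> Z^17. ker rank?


rank(ker) = 24-17 = 7


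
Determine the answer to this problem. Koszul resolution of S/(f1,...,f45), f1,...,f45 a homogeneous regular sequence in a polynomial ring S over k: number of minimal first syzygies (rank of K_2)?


Regular sequence => Koszul complex is the minimal free resolution.
Syz_1 minimally generated by Koszul relations f_i*e_j - f_j*e_i (i<j): mu(Syz_1) = beta_2 = C(m,2) = m(m-1)/2
m=45
45*44/2 = 990


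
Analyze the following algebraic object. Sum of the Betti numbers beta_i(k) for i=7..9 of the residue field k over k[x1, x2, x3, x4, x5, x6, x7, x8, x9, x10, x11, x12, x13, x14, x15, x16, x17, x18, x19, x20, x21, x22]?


Koszul resolution: beta_i(k)=C(n,i), n=22
C(22,7)=170544, C(22,8)=319770, C(22,9)=497420
Sum=987734


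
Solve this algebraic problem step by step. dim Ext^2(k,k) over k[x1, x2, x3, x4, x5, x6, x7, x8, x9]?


C(n,i)=C(9,2)=36


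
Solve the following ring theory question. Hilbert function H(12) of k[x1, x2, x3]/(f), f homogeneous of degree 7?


C(14,2)-C(7,2)=91-21=70


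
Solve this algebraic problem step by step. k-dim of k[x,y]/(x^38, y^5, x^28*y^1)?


k[x,y]/I, I = (x^38, y^5, x^28*y^1)
Rect: 38x5=190. Corner: (38-28)x(5-1)=40.
dim = 190-40 = 150


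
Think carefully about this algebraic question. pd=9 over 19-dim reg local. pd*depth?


pd+depth=19
depth=19-9=10
pd*depth=9*10=90


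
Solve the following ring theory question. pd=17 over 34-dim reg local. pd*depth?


pd+depth=34
depth=34-17=17
pd*depth=17*17=289


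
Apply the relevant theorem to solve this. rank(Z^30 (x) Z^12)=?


rank(M(x)N) = rank(M)*rank(N)
30*12 = 360


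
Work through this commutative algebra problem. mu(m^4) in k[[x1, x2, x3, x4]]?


C(n+d-1,d)=C(7,4)=35


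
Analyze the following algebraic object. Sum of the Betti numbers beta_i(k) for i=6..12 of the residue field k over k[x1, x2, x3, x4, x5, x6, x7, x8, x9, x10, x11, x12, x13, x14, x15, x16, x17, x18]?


Koszul resolution: beta_i(k)=C(n,i), n=18
C(18,6)=18564, C(18,7)=31824, C(18,8)=43758, C(18,9)=48620, C(18,10)=43758, C(18,11)=31824, C(18,12)=18564
Sum=236912
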